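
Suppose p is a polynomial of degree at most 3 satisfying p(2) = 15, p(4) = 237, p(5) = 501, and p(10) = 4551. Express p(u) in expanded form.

Write p(u) = au^3 + bu^2 + cu + d. Substituting each data point gives a linear system:
  8a + 4b + 2c + d = 15
  64a + 16b + 4c + d = 237
  125a + 25b + 5c + d = 501
  1000a + 100b + 10c + d = 4551
Solving the system yields a = 5, b = -4, c = -5, d = 1.
So p(u) = 5u^3 - 4u^2 - 5u + 1.
Check: p(10) = 4551. ✓

p(u) = 5u^3 - 4u^2 - 5u + 1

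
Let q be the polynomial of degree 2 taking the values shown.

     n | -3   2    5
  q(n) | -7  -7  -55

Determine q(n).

Write q(n) = an^2 + bn + c. Substituting each data point gives a linear system:
  9a - 3b + c = -7
  4a + 2b + c = -7
  25a + 5b + c = -55
Solving the system yields a = -2, b = -2, c = 5.
So q(n) = -2n^2 - 2n + 5.
Check: q(5) = -55. ✓

q(n) = -2n^2 - 2n + 5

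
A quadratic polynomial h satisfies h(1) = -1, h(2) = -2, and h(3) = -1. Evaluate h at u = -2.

14

Write h(u) = au^2 + bu + c. Substituting each data point gives a linear system:
  a + b + c = -1
  4a + 2b + c = -2
  9a + 3b + c = -1
Solving the system yields a = 1, b = -4, c = 2.
So h(u) = u^2 - 4u + 2.
Then h(-2) = 14.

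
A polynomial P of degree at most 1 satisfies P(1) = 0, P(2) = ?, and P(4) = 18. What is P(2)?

6

The 2 known points determine the degree-1 polynomial uniquely.
Write P(t) = at + b. Substituting each data point gives a linear system:
  a + b = 0
  4a + b = 18
Solving the system yields a = 6, b = -6.
So P(t) = 6t - 6.
Then P(2) = 6.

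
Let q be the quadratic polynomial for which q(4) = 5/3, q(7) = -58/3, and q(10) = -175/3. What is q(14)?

-415/3

Forward differences of the values at s = 4, 7, 10:
  q  : 5/3  -58/3  -175/3
  Δ  : -21  -39
  Δ^2: -18
The second differences are constant, confirming degree 2.
Interpolating (Newton forward form) and evaluating at s = 14 gives q(14) = -415/3.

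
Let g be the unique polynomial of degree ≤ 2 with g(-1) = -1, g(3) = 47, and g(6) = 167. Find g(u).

Using the Lagrange interpolation formula with nodes -1, 3, 6:
  L_0(u) = (u - 3)(u - 6) / 28
  L_1(u) = (u + 1)(u - 6) / -12
  L_2(u) = (u + 1)(u - 3) / 21
Then g(u) = -1·L_0(u) + 47·L_1(u) + 167·L_2(u).
Expanding and collecting terms gives g(u) = 4u^2 + 4u - 1.
Check: g(6) = 167. ✓

g(u) = 4u^2 + 4u - 1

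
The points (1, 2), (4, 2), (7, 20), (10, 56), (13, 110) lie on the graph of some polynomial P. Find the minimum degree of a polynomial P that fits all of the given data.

2

Forward differences of the values at x = 1, 4, 7, 10, 13:
  P  : 2  2  20  56  110
  Δ  : 0  18  36  54
  Δ^2: 18  18  18
  Δ^3: 0  0
  Δ^4: 0
The second differences are constant (18) and nonzero, while all higher differences vanish, so the minimal degree is 2.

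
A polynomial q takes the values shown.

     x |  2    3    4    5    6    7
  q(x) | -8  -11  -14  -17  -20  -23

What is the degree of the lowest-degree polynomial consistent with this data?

1

Forward differences of the values at x = 2, 3, 4, 5, 6, 7:
  q  : -8  -11  -14  -17  -20  -23
  Δ  : -3  -3  -3  -3  -3
  Δ^2: 0  0  0  0
  Δ^3: 0  0  0
  Δ^4: 0  0
  Δ^5: 0
The first differences are constant (-3) and nonzero, while all higher differences vanish, so the minimal degree is 1.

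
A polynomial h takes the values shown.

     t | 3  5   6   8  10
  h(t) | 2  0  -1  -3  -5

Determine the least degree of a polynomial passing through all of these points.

1

Divided differences on the nodes 3, 5, 6, 8, 10:
  order 0: 2  0  -1  -3  -5
  order 1: -1  -1  -1  -1
  order 2: 0  0  0
  order 3: 0  0
  order 4: 0
The order-1 divided differences are all -1 (nonzero) and every higher order vanishes, so the data lies on a polynomial of degree exactly 1.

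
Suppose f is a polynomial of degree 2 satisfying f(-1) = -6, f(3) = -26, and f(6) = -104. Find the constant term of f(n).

-2

Write f(n) = an^2 + bn + c. Substituting each data point gives a linear system:
  a - b + c = -6
  9a + 3b + c = -26
  36a + 6b + c = -104
Solving the system yields a = -3, b = 1, c = -2.
So f(n) = -3n^2 + n - 2.
The constant term is -2.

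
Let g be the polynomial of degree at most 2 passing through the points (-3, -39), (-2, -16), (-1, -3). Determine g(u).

g(u) = -5u^2 - 2u

Write g(u) = au^2 + bu + c. Substituting each data point gives a linear system:
  9a - 3b + c = -39
  4a - 2b + c = -16
  a - b + c = -3
Solving the system yields a = -5, b = -2, c = 0.
So g(u) = -5u^2 - 2u.
Check: g(-1) = -3. ✓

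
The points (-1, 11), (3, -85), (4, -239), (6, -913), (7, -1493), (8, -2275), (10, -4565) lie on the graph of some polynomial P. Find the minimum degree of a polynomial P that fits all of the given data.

3

Divided differences on the nodes -1, 3, 4, 6, 7, 8, 10:
  order 0: 11  -85  -239  -913  -1493  -2275  -4565
  order 1: -24  -154  -337  -580  -782  -1145
  order 2: -26  -61  -81  -101  -121
  order 3: -5  -5  -5  -5
  order 4: 0  0  0
  order 5: 0  0
  order 6: 0
The order-3 divided differences are all -5 (nonzero) and every higher order vanishes, so the data lies on a polynomial of degree exactly 3.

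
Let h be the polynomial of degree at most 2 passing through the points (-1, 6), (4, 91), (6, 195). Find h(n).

Using the Lagrange interpolation formula with nodes -1, 4, 6:
  L_0(n) = (n - 4)(n - 6) / 35
  L_1(n) = (n + 1)(n - 6) / -10
  L_2(n) = (n + 1)(n - 4) / 14
Then h(n) = 6·L_0(n) + 91·L_1(n) + 195·L_2(n).
Expanding and collecting terms gives h(n) = 5n^2 + 2n + 3.
Check: h(6) = 195. ✓

h(n) = 5n^2 + 2n + 3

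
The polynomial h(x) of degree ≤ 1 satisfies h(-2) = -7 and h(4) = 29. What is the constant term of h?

5

Write h(x) = ax + b. Substituting each data point gives a linear system:
  -2a + b = -7
  4a + b = 29
Solving the system yields a = 6, b = 5.
So h(x) = 6x + 5.
The constant term is 5.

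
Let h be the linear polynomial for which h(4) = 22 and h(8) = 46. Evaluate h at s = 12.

Using the Lagrange interpolation formula with nodes 4, 8:
  L_0(s) = (s - 8) / -4
  L_1(s) = (s - 4) / 4
Then h(s) = 22·L_0(s) + 46·L_1(s).
Expanding and collecting terms gives h(s) = 6s - 2.
Evaluating at s = 12: h(12) = 70.

70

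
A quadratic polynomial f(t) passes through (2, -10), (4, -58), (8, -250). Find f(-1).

2

Write f(t) = at^2 + bt + c. Substituting each data point gives a linear system:
  4a + 2b + c = -10
  16a + 4b + c = -58
  64a + 8b + c = -250
Solving the system yields a = -4, b = 0, c = 6.
So f(t) = -4t^2 + 6.
Then f(-1) = 2.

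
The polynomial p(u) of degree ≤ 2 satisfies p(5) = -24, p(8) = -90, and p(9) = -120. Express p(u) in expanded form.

p(u) = -2u^2 + 4u + 6

Write p(u) = au^2 + bu + c. Substituting each data point gives a linear system:
  25a + 5b + c = -24
  64a + 8b + c = -90
  81a + 9b + c = -120
Solving the system yields a = -2, b = 4, c = 6.
So p(u) = -2u² + 4u + 6.
Check: p(5) = -24. ✓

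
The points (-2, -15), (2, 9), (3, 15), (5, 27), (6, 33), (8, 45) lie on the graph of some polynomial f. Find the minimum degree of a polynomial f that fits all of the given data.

Divided differences on the nodes -2, 2, 3, 5, 6, 8:
  order 0: -15  9  15  27  33  45
  order 1: 6  6  6  6  6
  order 2: 0  0  0  0
  order 3: 0  0  0
  order 4: 0  0
  order 5: 0
The order-1 divided differences are all 6 (nonzero) and every higher order vanishes, so the data lies on a polynomial of degree exactly 1.

1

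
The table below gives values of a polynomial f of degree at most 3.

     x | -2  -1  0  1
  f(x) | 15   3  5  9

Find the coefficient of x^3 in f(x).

-2

Write f(x) = ax^3 + bx^2 + cx + d. Substituting each data point gives a linear system:
  -8a + 4b - 2c + d = 15
  -a + b - c + d = 3
  d = 5
  a + b + c + d = 9
Solving the system yields a = -2, b = 1, c = 5, d = 5.
So f(x) = -2x³ + x² + 5x + 5.
The leading coefficient is -2.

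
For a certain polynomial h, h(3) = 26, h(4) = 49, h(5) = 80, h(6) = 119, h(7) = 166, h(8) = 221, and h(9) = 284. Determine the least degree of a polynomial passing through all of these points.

2

Forward differences of the values at n = 3, 4, 5, 6, 7, 8, 9:
  h  : 26  49  80  119  166  221  284
  Δ  : 23  31  39  47  55  63
  Δ^2: 8  8  8  8  8
  Δ^3: 0  0  0  0
  Δ^4: 0  0  0
  Δ^5: 0  0
  Δ^6: 0
The second differences are constant (8) and nonzero, while all higher differences vanish, so the minimal degree is 2.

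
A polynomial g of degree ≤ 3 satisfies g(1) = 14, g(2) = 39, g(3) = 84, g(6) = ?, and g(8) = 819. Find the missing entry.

399

The 4 known points determine the degree-3 polynomial uniquely.
Write g(u) = au^3 + bu^2 + cu + d. Substituting each data point gives a linear system:
  a + b + c + d = 14
  8a + 4b + 2c + d = 39
  27a + 9b + 3c + d = 84
  512a + 64b + 8c + d = 819
Solving the system yields a = 1, b = 4, c = 6, d = 3.
So g(u) = u^3 + 4u^2 + 6u + 3.
Then g(6) = 399.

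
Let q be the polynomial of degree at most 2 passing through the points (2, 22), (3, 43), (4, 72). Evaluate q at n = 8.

268

Write q(n) = an^2 + bn + c. Substituting each data point gives a linear system:
  4a + 2b + c = 22
  9a + 3b + c = 43
  16a + 4b + c = 72
Solving the system yields a = 4, b = 1, c = 4.
So q(n) = 4n² + n + 4.
Then q(8) = 268.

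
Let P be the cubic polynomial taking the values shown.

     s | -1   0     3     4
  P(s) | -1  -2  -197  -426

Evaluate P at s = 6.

Using the Lagrange interpolation formula with nodes -1, 0, 3, 4:
  L_0(s) = s(s - 3)(s - 4) / -20
  L_1(s) = (s + 1)(s - 3)(s - 4) / 12
  L_2(s) = (s + 1)s(s - 4) / -12
  L_3(s) = (s + 1)s(s - 3) / 20
Then P(s) = -1·L_0(s) - 2·L_1(s) - 197·L_2(s) - 426·L_3(s).
Expanding and collecting terms gives P(s) = -5s³ - 6s² - 2s - 2.
Evaluating at s = 6: P(6) = -1310.

-1310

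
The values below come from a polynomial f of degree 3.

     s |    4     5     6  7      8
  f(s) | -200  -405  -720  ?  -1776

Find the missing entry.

On equispaced nodes a degree-3 polynomial has vanishing fourth forward difference, so
  f(4) - 4·f(5) + 6·f(6) - 4·f(7) + f(8) = 0.
Substituting the known values and solving for f(7):
  -4·f(7) = 4676
  f(7) = -1169.

-1169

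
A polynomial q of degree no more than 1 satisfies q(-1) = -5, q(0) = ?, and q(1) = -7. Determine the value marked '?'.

-6

The 2 known points determine the degree-1 polynomial uniquely.
Write q(x) = ax + b. Substituting each data point gives a linear system:
  -a + b = -5
  a + b = -7
Solving the system yields a = -1, b = -6.
So q(x) = -x - 6.
Then q(0) = -6.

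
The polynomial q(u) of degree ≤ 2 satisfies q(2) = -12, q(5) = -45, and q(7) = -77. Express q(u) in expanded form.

Write q(u) = au^2 + bu + c. Substituting each data point gives a linear system:
  4a + 2b + c = -12
  25a + 5b + c = -45
  49a + 7b + c = -77
Solving the system yields a = -1, b = -4, c = 0.
So q(u) = -u^2 - 4u.
Check: q(5) = -45. ✓

q(u) = -u^2 - 4u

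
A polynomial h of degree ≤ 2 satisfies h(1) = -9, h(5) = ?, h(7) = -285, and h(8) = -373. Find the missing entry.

-145

The 3 known points determine the degree-2 polynomial uniquely.
Write h(x) = ax^2 + bx + c. Substituting each data point gives a linear system:
  a + b + c = -9
  49a + 7b + c = -285
  64a + 8b + c = -373
Solving the system yields a = -6, b = 2, c = -5.
So h(x) = -6x^2 + 2x - 5.
Then h(5) = -145.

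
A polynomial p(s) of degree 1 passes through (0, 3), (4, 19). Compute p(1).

Write p(s) = as + b. Substituting each data point gives a linear system:
  b = 3
  4a + b = 19
Solving the system yields a = 4, b = 3.
So p(s) = 4s + 3.
Then p(1) = 7.

7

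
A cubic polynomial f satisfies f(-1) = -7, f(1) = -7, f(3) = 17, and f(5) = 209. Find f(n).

Write f(n) = an^3 + bn^2 + cn + d. Substituting each data point gives a linear system:
  -a + b - c + d = -7
  a + b + c + d = -7
  27a + 9b + 3c + d = 17
  125a + 25b + 5c + d = 209
Solving the system yields a = 3, b = -6, c = -3, d = -1.
So f(n) = 3n^3 - 6n^2 - 3n - 1.
Check: f(3) = 17. ✓

f(n) = 3n^3 - 6n^2 - 3n - 1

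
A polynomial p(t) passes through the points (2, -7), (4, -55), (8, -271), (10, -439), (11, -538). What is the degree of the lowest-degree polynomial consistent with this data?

Divided differences on the nodes 2, 4, 8, 10, 11:
  order 0: -7  -55  -271  -439  -538
  order 1: -24  -54  -84  -99
  order 2: -5  -5  -5
  order 3: 0  0
  order 4: 0
The order-2 divided differences are all -5 (nonzero) and every higher order vanishes, so the data lies on a polynomial of degree exactly 2.

2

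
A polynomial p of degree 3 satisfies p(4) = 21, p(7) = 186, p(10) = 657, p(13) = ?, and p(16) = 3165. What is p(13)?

1596

On equispaced nodes a degree-3 polynomial has vanishing fourth forward difference, so
  p(4) - 4·p(7) + 6·p(10) - 4·p(13) + p(16) = 0.
Substituting the known values and solving for p(13):
  -4·p(13) = -6384
  p(13) = 1596.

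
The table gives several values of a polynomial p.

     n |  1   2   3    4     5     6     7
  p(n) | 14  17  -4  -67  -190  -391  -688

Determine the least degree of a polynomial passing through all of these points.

3

Forward differences of the values at n = 1, 2, 3, 4, 5, 6, 7:
  p  : 14  17  -4  -67  -190  -391  -688
  Δ  : 3  -21  -63  -123  -201  -297
  Δ^2: -24  -42  -60  -78  -96
  Δ^3: -18  -18  -18  -18
  Δ^4: 0  0  0
  Δ^5: 0  0
  Δ^6: 0
The third differences are constant (-18) and nonzero, while all higher differences vanish, so the minimal degree is 3.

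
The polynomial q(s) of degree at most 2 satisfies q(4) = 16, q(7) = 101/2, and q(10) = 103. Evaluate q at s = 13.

347/2

Using the Lagrange interpolation formula with nodes 4, 7, 10:
  L_0(s) = (s - 7)(s - 10) / 18
  L_1(s) = (s - 4)(s - 10) / -9
  L_2(s) = (s - 4)(s - 7) / 18
Then q(s) = 16·L_0(s) + 101/2·L_1(s) + 103·L_2(s).
Expanding and collecting terms gives q(s) = s² + (1/2)s - 2.
Evaluating at s = 13: q(13) = 347/2.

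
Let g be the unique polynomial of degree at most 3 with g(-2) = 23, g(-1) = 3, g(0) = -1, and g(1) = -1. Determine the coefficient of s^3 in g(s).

Write g(s) = as^3 + bs^2 + cs + d. Substituting each data point gives a linear system:
  -8a + 4b - 2c + d = 23
  -a + b - c + d = 3
  d = -1
  a + b + c + d = -1
Solving the system yields a = -2, b = 2, c = 0, d = -1.
So g(s) = -2s^3 + 2s^2 - 1.
The leading coefficient is -2.

-2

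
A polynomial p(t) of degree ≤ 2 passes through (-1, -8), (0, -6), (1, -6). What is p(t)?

Using the Lagrange interpolation formula with nodes -1, 0, 1:
  L_0(t) = t(t - 1) / 2
  L_1(t) = (t + 1)(t - 1) / -1
  L_2(t) = (t + 1)t / 2
Then p(t) = -8·L_0(t) - 6·L_1(t) - 6·L_2(t).
Expanding and collecting terms gives p(t) = -t² + t - 6.
Check: p(1) = -6. ✓

p(t) = -t^2 + t - 6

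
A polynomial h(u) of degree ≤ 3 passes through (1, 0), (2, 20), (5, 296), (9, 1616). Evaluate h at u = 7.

Using the Lagrange interpolation formula with nodes 1, 2, 5, 9:
  L_0(u) = (u - 2)(u - 5)(u - 9) / -32
  L_1(u) = (u - 1)(u - 5)(u - 9) / 21
  L_2(u) = (u - 1)(u - 2)(u - 9) / -48
  L_3(u) = (u - 1)(u - 2)(u - 5) / 224
Then h(u) = 0·L_0(u) + 20·L_1(u) + 296·L_2(u) + 1616·L_3(u).
Expanding and collecting terms gives h(u) = 2u³ + 2u² - 4.
Evaluating at u = 7: h(7) = 780.

780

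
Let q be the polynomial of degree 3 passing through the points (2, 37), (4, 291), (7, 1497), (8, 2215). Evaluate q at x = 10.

4269

Write q(x) = ax^3 + bx^2 + cx + d. Substituting each data point gives a linear system:
  8a + 4b + 2c + d = 37
  64a + 16b + 4c + d = 291
  343a + 49b + 7c + d = 1497
  512a + 64b + 8c + d = 2215
Solving the system yields a = 4, b = 3, c = -3, d = -1.
So q(x) = 4x³ + 3x² - 3x - 1.
Then q(10) = 4269.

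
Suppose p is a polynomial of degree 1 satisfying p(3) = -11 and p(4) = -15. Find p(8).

Write p(s) = as + b. Substituting each data point gives a linear system:
  3a + b = -11
  4a + b = -15
Solving the system yields a = -4, b = 1.
So p(s) = -4s + 1.
Then p(8) = -31.

-31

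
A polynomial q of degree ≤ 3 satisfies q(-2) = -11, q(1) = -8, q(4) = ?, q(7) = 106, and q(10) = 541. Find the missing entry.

The 4 known points determine the degree-3 polynomial uniquely.
Write q(t) = at^3 + bt^2 + ct + d. Substituting each data point gives a linear system:
  -8a + 4b - 2c + d = -11
  a + b + c + d = -8
  343a + 49b + 7c + d = 106
  1000a + 100b + 10c + d = 541
Solving the system yields a = 1, b = -4, c = -6, d = 1.
So q(t) = t³ - 4t² - 6t + 1.
Then q(4) = -23.

-23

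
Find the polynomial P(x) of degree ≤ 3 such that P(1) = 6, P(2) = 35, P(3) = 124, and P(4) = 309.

Write P(x) = ax^3 + bx^2 + cx + d. Substituting each data point gives a linear system:
  a + b + c + d = 6
  8a + 4b + 2c + d = 35
  27a + 9b + 3c + d = 124
  64a + 16b + 4c + d = 309
Solving the system yields a = 6, b = -6, c = 5, d = 1.
So P(x) = 6x^3 - 6x^2 + 5x + 1.
Check: P(1) = 6. ✓

P(x) = 6x^3 - 6x^2 + 5x + 1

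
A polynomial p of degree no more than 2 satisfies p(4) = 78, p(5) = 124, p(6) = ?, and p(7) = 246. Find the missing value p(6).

On equispaced nodes a degree-2 polynomial has vanishing third forward difference, so
  - p(4) + 3·p(5) - 3·p(6) + p(7) = 0.
Substituting the known values and solving for p(6):
  -3·p(6) = -540
  p(6) = 180.

180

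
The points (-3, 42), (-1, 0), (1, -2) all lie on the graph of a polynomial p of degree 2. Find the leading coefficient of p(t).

Write p(t) = at^2 + bt + c. Substituting each data point gives a linear system:
  9a - 3b + c = 42
  a - b + c = 0
  a + b + c = -2
Solving the system yields a = 5, b = -1, c = -6.
So p(t) = 5t² - t - 6.
The leading coefficient is 5.

5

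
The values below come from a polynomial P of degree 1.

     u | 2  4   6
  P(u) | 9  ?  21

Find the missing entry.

15

The 2 known points determine the degree-1 polynomial uniquely.
Write P(u) = au + b. Substituting each data point gives a linear system:
  2a + b = 9
  6a + b = 21
Solving the system yields a = 3, b = 3.
So P(u) = 3u + 3.
Then P(4) = 15.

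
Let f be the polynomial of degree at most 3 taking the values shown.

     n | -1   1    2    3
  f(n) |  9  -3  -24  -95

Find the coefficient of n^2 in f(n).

Write f(n) = an^3 + bn^2 + cn + d. Substituting each data point gives a linear system:
  -a + b - c + d = 9
  a + b + c + d = -3
  8a + 4b + 2c + d = -24
  27a + 9b + 3c + d = -95
Solving the system yields a = -5, b = 5, c = -1, d = -2.
So f(n) = -5n³ + 5n² - n - 2.
The coefficient of n^2 is 5.

5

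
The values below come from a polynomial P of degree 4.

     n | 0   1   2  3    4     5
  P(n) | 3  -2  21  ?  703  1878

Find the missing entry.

186

The 5 known points determine the degree-4 polynomial uniquely.
Write P(n) = an^4 + bn^3 + cn^2 + dn + e. Substituting each data point gives a linear system:
  e = 3
  a + b + c + d + e = -2
  16a + 8b + 4c + 2d + e = 21
  256a + 64b + 16c + 4d + e = 703
  625a + 125b + 25c + 5d + e = 1878
Solving the system yields a = 4, b = -5, c = 1, d = -5, e = 3.
So P(n) = 4n⁴ - 5n³ + n² - 5n + 3.
Then P(3) = 186.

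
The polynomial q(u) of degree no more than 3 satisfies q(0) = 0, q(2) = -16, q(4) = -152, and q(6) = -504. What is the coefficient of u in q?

Write q(u) = au^3 + bu^2 + cu + d. Substituting each data point gives a linear system:
  d = 0
  8a + 4b + 2c + d = -16
  64a + 16b + 4c + d = -152
  216a + 36b + 6c + d = -504
Solving the system yields a = -2, b = -3, c = 6, d = 0.
So q(u) = -2u^3 - 3u^2 + 6u.
The coefficient of u is 6.

6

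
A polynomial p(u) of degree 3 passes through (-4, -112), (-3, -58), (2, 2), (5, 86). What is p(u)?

p(u) = u^3 - 2u^2 + 3u - 4

Using the Lagrange interpolation formula with nodes -4, -3, 2, 5:
  L_0(u) = (u + 3)(u - 2)(u - 5) / -54
  L_1(u) = (u + 4)(u - 2)(u - 5) / 40
  L_2(u) = (u + 4)(u + 3)(u - 5) / -90
  L_3(u) = (u + 4)(u + 3)(u - 2) / 216
Then p(u) = -112·L_0(u) - 58·L_1(u) + 2·L_2(u) + 86·L_3(u).
Expanding and collecting terms gives p(u) = u^3 - 2u^2 + 3u - 4.
Check: p(-4) = -112. ✓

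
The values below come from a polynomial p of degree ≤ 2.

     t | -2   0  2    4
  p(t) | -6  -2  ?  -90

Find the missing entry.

On equispaced nodes a degree-2 polynomial has vanishing third forward difference, so
  - p(-2) + 3·p(0) - 3·p(2) + p(4) = 0.
Substituting the known values and solving for p(2):
  -3·p(2) = 90
  p(2) = -30.

-30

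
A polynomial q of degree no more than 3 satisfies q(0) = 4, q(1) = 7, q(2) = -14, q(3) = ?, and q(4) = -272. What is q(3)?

-95

The 4 known points determine the degree-3 polynomial uniquely.
Write q(n) = an^3 + bn^2 + cn + d. Substituting each data point gives a linear system:
  d = 4
  a + b + c + d = 7
  8a + 4b + 2c + d = -14
  64a + 16b + 4c + d = -272
Solving the system yields a = -6, b = 6, c = 3, d = 4.
So q(n) = -6n^3 + 6n^2 + 3n + 4.
Then q(3) = -95.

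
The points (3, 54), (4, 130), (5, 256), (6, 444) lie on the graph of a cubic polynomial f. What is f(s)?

Write f(s) = as^3 + bs^2 + cs + d. Substituting each data point gives a linear system:
  27a + 9b + 3c + d = 54
  64a + 16b + 4c + d = 130
  125a + 25b + 5c + d = 256
  216a + 36b + 6c + d = 444
Solving the system yields a = 2, b = 1, c = -5, d = 6.
So f(s) = 2s^3 + s^2 - 5s + 6.
Check: f(4) = 130. ✓

f(s) = 2s^3 + s^2 - 5s + 6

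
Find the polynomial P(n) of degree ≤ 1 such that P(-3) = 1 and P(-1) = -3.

Write P(n) = an + b. Substituting each data point gives a linear system:
  -3a + b = 1
  -a + b = -3
Solving the system yields a = -2, b = -5.
So P(n) = -2n - 5.
Check: P(-1) = -3. ✓

P(n) = -2n - 5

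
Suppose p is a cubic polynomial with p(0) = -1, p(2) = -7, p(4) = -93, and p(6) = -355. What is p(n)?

p(n) = -2n^3 + 2n^2 + n - 1

Using the Lagrange interpolation formula with nodes 0, 2, 4, 6:
  L_0(n) = (n - 2)(n - 4)(n - 6) / -48
  L_1(n) = n(n - 4)(n - 6) / 16
  L_2(n) = n(n - 2)(n - 6) / -16
  L_3(n) = n(n - 2)(n - 4) / 48
Then p(n) = -1·L_0(n) - 7·L_1(n) - 93·L_2(n) - 355·L_3(n).
Expanding and collecting terms gives p(n) = -2n³ + 2n² + n - 1.
Check: p(4) = -93. ✓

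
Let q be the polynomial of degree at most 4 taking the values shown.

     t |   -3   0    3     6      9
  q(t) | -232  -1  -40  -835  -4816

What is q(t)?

q(t) = -t^4 + 3t^3 - 6t^2 + 5t - 1

Using the Lagrange interpolation formula with nodes -3, 0, 3, 6, 9:
  L_0(t) = t(t - 3)(t - 6)(t - 9) / 1944
  L_1(t) = (t + 3)(t - 3)(t - 6)(t - 9) / -486
  L_2(t) = (t + 3)t(t - 6)(t - 9) / 324
  L_3(t) = (t + 3)t(t - 3)(t - 9) / -486
  L_4(t) = (t + 3)t(t - 3)(t - 6) / 1944
Then q(t) = -232·L_0(t) - 1·L_1(t) - 40·L_2(t) - 835·L_3(t) - 4816·L_4(t).
Expanding and collecting terms gives q(t) = -t^4 + 3t^3 - 6t^2 + 5t - 1.
Check: q(9) = -4816. ✓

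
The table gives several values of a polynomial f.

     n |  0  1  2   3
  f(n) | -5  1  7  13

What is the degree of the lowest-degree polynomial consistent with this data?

1

Forward differences of the values at n = 0, 1, 2, 3:
  f  : -5  1  7  13
  Δ  : 6  6  6
  Δ^2: 0  0
  Δ^3: 0
The first differences are constant (6) and nonzero, while all higher differences vanish, so the minimal degree is 1.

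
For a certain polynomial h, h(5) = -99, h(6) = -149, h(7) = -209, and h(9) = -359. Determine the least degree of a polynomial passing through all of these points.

Divided differences on the nodes 5, 6, 7, 9:
  order 0: -99  -149  -209  -359
  order 1: -50  -60  -75
  order 2: -5  -5
  order 3: 0
The order-2 divided differences are all -5 (nonzero) and every higher order vanishes, so the data lies on a polynomial of degree exactly 2.

2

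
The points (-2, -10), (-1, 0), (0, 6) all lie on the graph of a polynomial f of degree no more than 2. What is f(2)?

6

Using the Lagrange interpolation formula with nodes -2, -1, 0:
  L_0(t) = (t + 1)t / 2
  L_1(t) = (t + 2)t / -1
  L_2(t) = (t + 2)(t + 1) / 2
Then f(t) = -10·L_0(t) + 0·L_1(t) + 6·L_2(t).
Expanding and collecting terms gives f(t) = -2t² + 4t + 6.
Evaluating at t = 2: f(2) = 6.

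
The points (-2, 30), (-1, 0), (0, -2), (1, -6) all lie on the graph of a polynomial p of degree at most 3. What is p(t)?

Write p(t) = at^3 + bt^2 + ct + d. Substituting each data point gives a linear system:
  -8a + 4b - 2c + d = 30
  -a + b - c + d = 0
  d = -2
  a + b + c + d = -6
Solving the system yields a = -5, b = -1, c = 2, d = -2.
So p(t) = -5t³ - t² + 2t - 2.
Check: p(-1) = 0. ✓

p(t) = -5t^3 - t^2 + 2t - 2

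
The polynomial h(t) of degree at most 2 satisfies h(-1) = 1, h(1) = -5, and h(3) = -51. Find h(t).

h(t) = -5t^2 - 3t + 3

Write h(t) = at^2 + bt + c. Substituting each data point gives a linear system:
  a - b + c = 1
  a + b + c = -5
  9a + 3b + c = -51
Solving the system yields a = -5, b = -3, c = 3.
So h(t) = -5t² - 3t + 3.
Check: h(3) = -51. ✓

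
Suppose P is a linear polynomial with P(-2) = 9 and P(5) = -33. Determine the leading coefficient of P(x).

Write P(x) = ax + b. Substituting each data point gives a linear system:
  -2a + b = 9
  5a + b = -33
Solving the system yields a = -6, b = -3.
So P(x) = -6x - 3.
The leading coefficient is -6.

-6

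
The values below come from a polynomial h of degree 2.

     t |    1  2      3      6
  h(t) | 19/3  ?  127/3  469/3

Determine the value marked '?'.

61/3

The 3 known points determine the degree-2 polynomial uniquely.
Write h(t) = at^2 + bt + c. Substituting each data point gives a linear system:
  a + b + c = 19/3
  9a + 3b + c = 127/3
  36a + 6b + c = 469/3
Solving the system yields a = 4, b = 2, c = 1/3.
So h(t) = 4t^2 + 2t + 1/3.
Then h(2) = 61/3.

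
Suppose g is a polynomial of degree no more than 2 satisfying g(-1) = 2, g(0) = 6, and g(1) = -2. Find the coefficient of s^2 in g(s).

Write g(s) = as^2 + bs + c. Substituting each data point gives a linear system:
  a - b + c = 2
  c = 6
  a + b + c = -2
Solving the system yields a = -6, b = -2, c = 6.
So g(s) = -6s^2 - 2s + 6.
The leading coefficient is -6.

-6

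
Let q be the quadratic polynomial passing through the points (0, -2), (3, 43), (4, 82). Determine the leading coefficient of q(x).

Write q(x) = ax^2 + bx + c. Substituting each data point gives a linear system:
  c = -2
  9a + 3b + c = 43
  16a + 4b + c = 82
Solving the system yields a = 6, b = -3, c = -2.
So q(x) = 6x^2 - 3x - 2.
The leading coefficient is 6.

6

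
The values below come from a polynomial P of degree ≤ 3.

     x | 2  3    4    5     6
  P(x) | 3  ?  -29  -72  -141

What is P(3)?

The 4 known points determine the degree-3 polynomial uniquely.
Write P(x) = ax^3 + bx^2 + cx + d. Substituting each data point gives a linear system:
  8a + 4b + 2c + d = 3
  64a + 16b + 4c + d = -29
  125a + 25b + 5c + d = -72
  216a + 36b + 6c + d = -141
Solving the system yields a = -1, b = 2, c = 0, d = 3.
So P(x) = -x³ + 2x² + 3.
Then P(3) = -6.

-6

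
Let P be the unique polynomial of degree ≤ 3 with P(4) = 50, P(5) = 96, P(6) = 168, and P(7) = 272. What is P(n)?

Using the Lagrange interpolation formula with nodes 4, 5, 6, 7:
  L_0(n) = (n - 5)(n - 6)(n - 7) / -6
  L_1(n) = (n - 4)(n - 6)(n - 7) / 2
  L_2(n) = (n - 4)(n - 5)(n - 7) / -2
  L_3(n) = (n - 4)(n - 5)(n - 6) / 6
Then P(n) = 50·L_0(n) + 96·L_1(n) + 168·L_2(n) + 272·L_3(n).
Expanding and collecting terms gives P(n) = n^3 - 2n^2 + 3n + 6.
Check: P(7) = 272. ✓

P(n) = n^3 - 2n^2 + 3n + 6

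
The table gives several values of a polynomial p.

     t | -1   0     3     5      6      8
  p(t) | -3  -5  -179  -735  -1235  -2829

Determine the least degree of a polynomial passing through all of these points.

Divided differences on the nodes -1, 0, 3, 5, 6, 8:
  order 0: -3  -5  -179  -735  -1235  -2829
  order 1: -2  -58  -278  -500  -797
  order 2: -14  -44  -74  -99
  order 3: -5  -5  -5
  order 4: 0  0
  order 5: 0
The order-3 divided differences are all -5 (nonzero) and every higher order vanishes, so the data lies on a polynomial of degree exactly 3.

3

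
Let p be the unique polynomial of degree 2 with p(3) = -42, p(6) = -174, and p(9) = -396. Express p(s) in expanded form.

Write p(s) = as^2 + bs + c. Substituting each data point gives a linear system:
  9a + 3b + c = -42
  36a + 6b + c = -174
  81a + 9b + c = -396
Solving the system yields a = -5, b = 1, c = 0.
So p(s) = -5s^2 + s.
Check: p(9) = -396. ✓

p(s) = -5s^2 + s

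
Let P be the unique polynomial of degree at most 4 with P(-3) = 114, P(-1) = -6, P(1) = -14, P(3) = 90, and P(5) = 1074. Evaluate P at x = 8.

7770

Write P(x) = ax^4 + bx^3 + cx^2 + dx + e. Substituting each data point gives a linear system:
  81a - 27b + 9c - 3d + e = 114
  a - b + c - d + e = -6
  a + b + c + d + e = -14
  81a + 27b + 9c + 3d + e = 90
  625a + 125b + 25c + 5d + e = 1074
Solving the system yields a = 2, b = 0, c = -6, d = -4, e = -6.
So P(x) = 2x⁴ - 6x² - 4x - 6.
Then P(8) = 7770.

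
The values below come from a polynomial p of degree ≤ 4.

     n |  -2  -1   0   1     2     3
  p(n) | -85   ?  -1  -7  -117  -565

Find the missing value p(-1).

On equispaced nodes a degree-4 polynomial has vanishing fifth forward difference, so
  - p(-2) + 5·p(-1) - 10·p(0) + 10·p(1) - 5·p(2) + p(3) = 0.
Substituting the known values and solving for p(-1):
  5·p(-1) = -45
  p(-1) = -9.

-9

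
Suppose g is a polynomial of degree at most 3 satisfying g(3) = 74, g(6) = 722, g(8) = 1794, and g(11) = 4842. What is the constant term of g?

Write g(n) = an^3 + bn^2 + cn + d. Substituting each data point gives a linear system:
  27a + 9b + 3c + d = 74
  216a + 36b + 6c + d = 722
  512a + 64b + 8c + d = 1794
  1331a + 121b + 11c + d = 4842
Solving the system yields a = 4, b = -4, c = 0, d = 2.
So g(n) = 4n³ - 4n² + 2.
The constant term is 2.

2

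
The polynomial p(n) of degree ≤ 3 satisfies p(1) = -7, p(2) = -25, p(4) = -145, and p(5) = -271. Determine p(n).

Write p(n) = an^3 + bn^2 + cn + d. Substituting each data point gives a linear system:
  a + b + c + d = -7
  8a + 4b + 2c + d = -25
  64a + 16b + 4c + d = -145
  125a + 25b + 5c + d = -271
Solving the system yields a = -2, b = 0, c = -4, d = -1.
So p(n) = -2n^3 - 4n - 1.
Check: p(2) = -25. ✓

p(n) = -2n^3 - 4n - 1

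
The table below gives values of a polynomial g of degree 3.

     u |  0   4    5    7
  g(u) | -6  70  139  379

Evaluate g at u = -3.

-21

Write g(u) = au^3 + bu^2 + cu + d. Substituting each data point gives a linear system:
  d = -6
  64a + 16b + 4c + d = 70
  125a + 25b + 5c + d = 139
  343a + 49b + 7c + d = 379
Solving the system yields a = 1, b = 1, c = -1, d = -6.
So g(u) = u^3 + u^2 - u - 6.
Then g(-3) = -21.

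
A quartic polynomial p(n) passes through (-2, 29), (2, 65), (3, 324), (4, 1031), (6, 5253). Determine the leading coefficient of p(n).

4

Write p(n) = an^4 + bn^3 + cn^2 + dn + e. Substituting each data point gives a linear system:
  16a - 8b + 4c - 2d + e = 29
  16a + 8b + 4c + 2d + e = 65
  81a + 27b + 9c + 3d + e = 324
  256a + 64b + 16c + 4d + e = 1031
  1296a + 216b + 36c + 6d + e = 5253
Solving the system yields a = 4, b = 1, c = -5, d = 5, e = 3.
So p(n) = 4n⁴ + n³ - 5n² + 5n + 3.
The leading coefficient is 4.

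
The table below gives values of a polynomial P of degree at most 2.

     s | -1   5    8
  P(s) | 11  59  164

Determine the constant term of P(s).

Write P(s) = as^2 + bs + c. Substituting each data point gives a linear system:
  a - b + c = 11
  25a + 5b + c = 59
  64a + 8b + c = 164
Solving the system yields a = 3, b = -4, c = 4.
So P(s) = 3s^2 - 4s + 4.
The constant term is 4.

4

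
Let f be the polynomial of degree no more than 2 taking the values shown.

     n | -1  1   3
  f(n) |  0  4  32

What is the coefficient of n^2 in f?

Write f(n) = an^2 + bn + c. Substituting each data point gives a linear system:
  a - b + c = 0
  a + b + c = 4
  9a + 3b + c = 32
Solving the system yields a = 3, b = 2, c = -1.
So f(n) = 3n² + 2n - 1.
The leading coefficient is 3.

3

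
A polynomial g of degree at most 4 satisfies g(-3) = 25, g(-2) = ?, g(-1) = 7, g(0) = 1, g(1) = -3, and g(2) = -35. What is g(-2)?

The 5 known points determine the degree-4 polynomial uniquely.
Write g(u) = au^4 + bu^3 + cu^2 + du + e. Substituting each data point gives a linear system:
  81a - 27b + 9c - 3d + e = 25
  a - b + c - d + e = 7
  e = 1
  a + b + c + d + e = -3
  16a + 8b + 4c + 2d + e = -35
Solving the system yields a = -1, b = -3, c = 2, d = -2, e = 1.
So g(u) = -u^4 - 3u^3 + 2u^2 - 2u + 1.
Then g(-2) = 21.

21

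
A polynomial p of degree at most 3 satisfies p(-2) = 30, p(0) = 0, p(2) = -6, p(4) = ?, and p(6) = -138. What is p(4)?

The 4 known points determine the degree-3 polynomial uniquely.
Write p(n) = an^3 + bn^2 + cn + d. Substituting each data point gives a linear system:
  -8a + 4b - 2c + d = 30
  d = 0
  8a + 4b + 2c + d = -6
  216a + 36b + 6c + d = -138
Solving the system yields a = -1, b = 3, c = -5, d = 0.
So p(n) = -n³ + 3n² - 5n.
Then p(4) = -36.

-36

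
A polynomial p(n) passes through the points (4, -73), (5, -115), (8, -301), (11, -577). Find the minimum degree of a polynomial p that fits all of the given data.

Divided differences on the nodes 4, 5, 8, 11:
  order 0: -73  -115  -301  -577
  order 1: -42  -62  -92
  order 2: -5  -5
  order 3: 0
The order-2 divided differences are all -5 (nonzero) and every higher order vanishes, so the data lies on a polynomial of degree exactly 2.

2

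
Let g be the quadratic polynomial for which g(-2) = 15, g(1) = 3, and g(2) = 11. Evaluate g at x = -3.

Using the Lagrange interpolation formula with nodes -2, 1, 2:
  L_0(x) = (x - 1)(x - 2) / 12
  L_1(x) = (x + 2)(x - 2) / -3
  L_2(x) = (x + 2)(x - 1) / 4
Then g(x) = 15·L_0(x) + 3·L_1(x) + 11·L_2(x).
Expanding and collecting terms gives g(x) = 3x^2 - x + 1.
Evaluating at x = -3: g(-3) = 31.

31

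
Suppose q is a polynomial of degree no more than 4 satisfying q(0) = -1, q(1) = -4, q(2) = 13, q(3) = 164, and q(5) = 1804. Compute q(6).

Write q(s) = as^4 + bs^3 + cs^2 + ds + e. Substituting each data point gives a linear system:
  e = -1
  a + b + c + d + e = -4
  16a + 8b + 4c + 2d + e = 13
  81a + 27b + 9c + 3d + e = 164
  625a + 125b + 25c + 5d + e = 1804
Solving the system yields a = 4, b = -5, c = -3, d = 1, e = -1.
So q(s) = 4s^4 - 5s^3 - 3s^2 + s - 1.
Then q(6) = 4001.

4001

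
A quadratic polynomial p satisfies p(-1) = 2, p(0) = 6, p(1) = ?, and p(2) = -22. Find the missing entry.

The 3 known points determine the degree-2 polynomial uniquely.
Write p(s) = as^2 + bs + c. Substituting each data point gives a linear system:
  a - b + c = 2
  c = 6
  4a + 2b + c = -22
Solving the system yields a = -6, b = -2, c = 6.
So p(s) = -6s^2 - 2s + 6.
Then p(1) = -2.

-2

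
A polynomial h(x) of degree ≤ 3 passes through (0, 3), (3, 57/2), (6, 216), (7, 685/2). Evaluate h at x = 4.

65

Write h(x) = ax^3 + bx^2 + cx + d. Substituting each data point gives a linear system:
  d = 3
  27a + 9b + 3c + d = 57/2
  216a + 36b + 6c + d = 216
  343a + 49b + 7c + d = 685/2
Solving the system yields a = 1, b = 0, c = -1/2, d = 3.
So h(x) = x^3 - (1/2)x + 3.
Then h(4) = 65.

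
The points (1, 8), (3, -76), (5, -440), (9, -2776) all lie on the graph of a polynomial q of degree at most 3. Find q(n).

Write q(n) = an^3 + bn^2 + cn + d. Substituting each data point gives a linear system:
  a + b + c + d = 8
  27a + 9b + 3c + d = -76
  125a + 25b + 5c + d = -440
  729a + 81b + 9c + d = -2776
Solving the system yields a = -4, b = 1, c = 6, d = 5.
So q(n) = -4n^3 + n^2 + 6n + 5.
Check: q(9) = -2776. ✓

q(n) = -4n^3 + n^2 + 6n + 5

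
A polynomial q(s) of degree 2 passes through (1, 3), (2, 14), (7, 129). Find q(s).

Write q(s) = as^2 + bs + c. Substituting each data point gives a linear system:
  a + b + c = 3
  4a + 2b + c = 14
  49a + 7b + c = 129
Solving the system yields a = 2, b = 5, c = -4.
So q(s) = 2s^2 + 5s - 4.
Check: q(2) = 14. ✓

q(s) = 2s^2 + 5s - 4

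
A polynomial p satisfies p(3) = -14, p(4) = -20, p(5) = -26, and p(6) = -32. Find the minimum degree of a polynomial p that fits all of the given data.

1

Forward differences of the values at t = 3, 4, 5, 6:
  p  : -14  -20  -26  -32
  Δ  : -6  -6  -6
  Δ^2: 0  0
  Δ^3: 0
The first differences are constant (-6) and nonzero, while all higher differences vanish, so the minimal degree is 1.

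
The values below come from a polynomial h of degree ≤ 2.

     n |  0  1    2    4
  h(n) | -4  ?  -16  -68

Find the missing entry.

-5

The 3 known points determine the degree-2 polynomial uniquely.
Write h(n) = an^2 + bn + c. Substituting each data point gives a linear system:
  c = -4
  4a + 2b + c = -16
  16a + 4b + c = -68
Solving the system yields a = -5, b = 4, c = -4.
So h(n) = -5n² + 4n - 4.
Then h(1) = -5.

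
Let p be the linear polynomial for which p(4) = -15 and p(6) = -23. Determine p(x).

Using the Lagrange interpolation formula with nodes 4, 6:
  L_0(x) = (x - 6) / -2
  L_1(x) = (x - 4) / 2
Then p(x) = -15·L_0(x) - 23·L_1(x).
Expanding and collecting terms gives p(x) = -4x + 1.
Check: p(4) = -15. ✓

p(x) = -4x + 1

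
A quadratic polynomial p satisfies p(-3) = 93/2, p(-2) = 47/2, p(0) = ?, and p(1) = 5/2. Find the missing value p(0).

The 3 known points determine the degree-2 polynomial uniquely.
Write p(t) = at^2 + bt + c. Substituting each data point gives a linear system:
  9a - 3b + c = 93/2
  4a - 2b + c = 47/2
  a + b + c = 5/2
Solving the system yields a = 4, b = -3, c = 3/2.
So p(t) = 4t^2 - 3t + 3/2.
Then p(0) = 3/2.

3/2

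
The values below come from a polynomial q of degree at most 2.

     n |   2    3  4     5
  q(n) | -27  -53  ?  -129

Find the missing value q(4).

-87

The 3 known points determine the degree-2 polynomial uniquely.
Write q(n) = an^2 + bn + c. Substituting each data point gives a linear system:
  4a + 2b + c = -27
  9a + 3b + c = -53
  25a + 5b + c = -129
Solving the system yields a = -4, b = -6, c = 1.
So q(n) = -4n^2 - 6n + 1.
Then q(4) = -87.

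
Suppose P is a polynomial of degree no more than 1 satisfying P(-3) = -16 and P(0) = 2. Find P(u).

Using the Lagrange interpolation formula with nodes -3, 0:
  L_0(u) = u / -3
  L_1(u) = (u + 3) / 3
Then P(u) = -16·L_0(u) + 2·L_1(u).
Expanding and collecting terms gives P(u) = 6u + 2.
Check: P(0) = 2. ✓

P(u) = 6u + 2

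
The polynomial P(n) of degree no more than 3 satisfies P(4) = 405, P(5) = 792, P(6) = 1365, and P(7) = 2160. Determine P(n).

P(n) = 6n^3 + 3n^2 - 6n - 3

Write P(n) = an^3 + bn^2 + cn + d. Substituting each data point gives a linear system:
  64a + 16b + 4c + d = 405
  125a + 25b + 5c + d = 792
  216a + 36b + 6c + d = 1365
  343a + 49b + 7c + d = 2160
Solving the system yields a = 6, b = 3, c = -6, d = -3.
So P(n) = 6n^3 + 3n^2 - 6n - 3.
Check: P(6) = 1365. ✓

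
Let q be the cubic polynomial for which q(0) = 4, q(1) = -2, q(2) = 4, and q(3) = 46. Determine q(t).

Using the Lagrange interpolation formula with nodes 0, 1, 2, 3:
  L_0(t) = (t - 1)(t - 2)(t - 3) / -6
  L_1(t) = t(t - 2)(t - 3) / 2
  L_2(t) = t(t - 1)(t - 3) / -2
  L_3(t) = t(t - 1)(t - 2) / 6
Then q(t) = 4·L_0(t) - 2·L_1(t) + 4·L_2(t) + 46·L_3(t).
Expanding and collecting terms gives q(t) = 4t³ - 6t² - 4t + 4.
Check: q(0) = 4. ✓

q(t) = 4t^3 - 6t^2 - 4t + 4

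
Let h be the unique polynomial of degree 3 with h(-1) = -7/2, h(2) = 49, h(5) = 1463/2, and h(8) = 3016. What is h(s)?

Write h(s) = as^3 + bs^2 + cs + d. Substituting each data point gives a linear system:
  -a + b - c + d = -7/2
  8a + 4b + 2c + d = 49
  125a + 25b + 5c + d = 1463/2
  512a + 64b + 8c + d = 3016
Solving the system yields a = 6, b = -1, c = 1/2, d = 4.
So h(s) = 6s^3 - s^2 + (1/2)s + 4.
Check: h(2) = 49. ✓

h(s) = 6s^3 - s^2 + (1/2)s + 4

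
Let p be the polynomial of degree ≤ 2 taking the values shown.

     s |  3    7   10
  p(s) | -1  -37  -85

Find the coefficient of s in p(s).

1

Write p(s) = as^2 + bs + c. Substituting each data point gives a linear system:
  9a + 3b + c = -1
  49a + 7b + c = -37
  100a + 10b + c = -85
Solving the system yields a = -1, b = 1, c = 5.
So p(s) = -s² + s + 5.
The coefficient of s is 1.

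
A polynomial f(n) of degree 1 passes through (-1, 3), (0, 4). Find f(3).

7

Write f(n) = an + b. Substituting each data point gives a linear system:
  -a + b = 3
  b = 4
Solving the system yields a = 1, b = 4.
So f(n) = n + 4.
Then f(3) = 7.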